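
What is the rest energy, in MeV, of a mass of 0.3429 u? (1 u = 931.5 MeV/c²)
E = mc² = 319.4 MeV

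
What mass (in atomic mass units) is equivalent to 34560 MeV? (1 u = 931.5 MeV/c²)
m = E/c² = 37.1 u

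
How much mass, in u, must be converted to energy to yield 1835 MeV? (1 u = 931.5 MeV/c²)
m = E/c² = 1.97 u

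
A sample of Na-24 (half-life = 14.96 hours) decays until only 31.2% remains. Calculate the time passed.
t = t½ × log₂(N₀/N) = 25.14 hours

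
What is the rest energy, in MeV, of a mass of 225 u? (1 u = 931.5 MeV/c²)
E = mc² = 2.096e5 MeV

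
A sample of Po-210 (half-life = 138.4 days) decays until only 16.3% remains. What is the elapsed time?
t = t½ × log₂(N₀/N) = 362.2 days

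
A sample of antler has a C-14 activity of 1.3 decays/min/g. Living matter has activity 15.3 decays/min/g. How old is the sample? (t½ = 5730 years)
Age = t½ × log₂(A₀/A) = 20380 years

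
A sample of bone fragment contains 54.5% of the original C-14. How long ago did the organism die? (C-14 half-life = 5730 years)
Age = t½ × log₂(1/ratio) = 5018 years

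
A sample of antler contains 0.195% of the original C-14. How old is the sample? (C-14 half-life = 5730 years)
Age = t½ × log₂(1/ratio) = 51580 years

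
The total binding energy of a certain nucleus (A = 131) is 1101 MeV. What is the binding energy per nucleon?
B.E./A = 1101/131 = 8.405 MeV/nucleon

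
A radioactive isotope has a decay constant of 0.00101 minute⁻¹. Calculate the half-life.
t½ = ln(2)/λ = 686.3 minutes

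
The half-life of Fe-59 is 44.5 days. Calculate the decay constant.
λ = ln(2)/t½ = 0.01558 day⁻¹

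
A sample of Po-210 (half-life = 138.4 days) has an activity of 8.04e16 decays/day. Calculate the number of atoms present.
N = A/λ = 1.605e19 atoms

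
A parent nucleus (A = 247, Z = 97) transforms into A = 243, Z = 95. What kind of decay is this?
ΔA = -4, ΔZ = -2 ⇒ alpha decay (α)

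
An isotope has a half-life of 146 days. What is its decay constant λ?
λ = ln(2)/t½ = 0.004748 day⁻¹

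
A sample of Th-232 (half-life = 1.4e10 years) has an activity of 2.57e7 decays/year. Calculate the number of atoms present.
N = A/λ = 5.191e17 atoms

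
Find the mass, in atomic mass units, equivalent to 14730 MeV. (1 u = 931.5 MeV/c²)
m = E/c² = 15.81 u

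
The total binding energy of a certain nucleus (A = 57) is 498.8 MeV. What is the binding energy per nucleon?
B.E./A = 498.8/57 = 8.751 MeV/nucleon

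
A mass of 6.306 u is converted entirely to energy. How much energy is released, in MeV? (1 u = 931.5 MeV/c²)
E = mc² = 5874 MeV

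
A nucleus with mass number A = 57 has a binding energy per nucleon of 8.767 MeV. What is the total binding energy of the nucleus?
B.E. = 8.767 × 57 = 499.7 MeV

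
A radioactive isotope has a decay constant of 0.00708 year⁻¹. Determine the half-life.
t½ = ln(2)/λ = 97.9 years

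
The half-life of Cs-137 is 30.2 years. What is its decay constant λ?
λ = ln(2)/t½ = 0.02295 year⁻¹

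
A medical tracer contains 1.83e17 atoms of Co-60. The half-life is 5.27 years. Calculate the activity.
A = λN = 2.407e16 decays/year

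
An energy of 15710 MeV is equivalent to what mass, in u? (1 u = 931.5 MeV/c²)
m = E/c² = 16.87 u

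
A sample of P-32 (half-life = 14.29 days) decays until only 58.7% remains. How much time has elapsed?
t = t½ × log₂(N₀/N) = 10.98 days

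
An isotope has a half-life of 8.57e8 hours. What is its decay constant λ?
λ = ln(2)/t½ = 8.088e-10 hour⁻¹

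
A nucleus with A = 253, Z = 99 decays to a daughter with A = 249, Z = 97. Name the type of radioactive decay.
ΔA = -4, ΔZ = -2 ⇒ alpha decay (α)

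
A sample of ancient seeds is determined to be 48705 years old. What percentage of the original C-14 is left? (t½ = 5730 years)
N/N₀ = (1/2)^(t/t½) = 0.002762 = 0.276%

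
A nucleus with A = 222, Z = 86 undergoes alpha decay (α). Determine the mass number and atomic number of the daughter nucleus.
Daughter: A = 218, Z = 84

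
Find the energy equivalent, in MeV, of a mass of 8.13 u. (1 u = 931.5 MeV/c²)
E = mc² = 7573 MeV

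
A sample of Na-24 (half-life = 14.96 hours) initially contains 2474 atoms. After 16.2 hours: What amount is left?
N = N₀(1/2)^(t/t½) = 1168 atoms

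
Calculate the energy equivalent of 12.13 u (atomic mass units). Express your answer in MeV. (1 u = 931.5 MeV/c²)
E = mc² = 11300 MeV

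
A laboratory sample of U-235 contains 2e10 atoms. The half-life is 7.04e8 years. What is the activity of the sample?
A = λN = 19.69 decays/year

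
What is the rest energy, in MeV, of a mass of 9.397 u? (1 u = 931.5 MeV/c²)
E = mc² = 8753 MeV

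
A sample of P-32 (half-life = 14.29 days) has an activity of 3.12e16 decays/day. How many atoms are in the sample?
N = A/λ = 6.432e17 atoms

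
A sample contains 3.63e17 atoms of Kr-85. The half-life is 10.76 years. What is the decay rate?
A = λN = 2.338e16 decays/year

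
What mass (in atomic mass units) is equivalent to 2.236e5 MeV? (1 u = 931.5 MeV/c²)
m = E/c² = 240 u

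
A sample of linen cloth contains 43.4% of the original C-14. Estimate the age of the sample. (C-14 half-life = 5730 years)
Age = t½ × log₂(1/ratio) = 6900 years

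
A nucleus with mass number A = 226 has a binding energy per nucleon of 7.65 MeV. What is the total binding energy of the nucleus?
B.E. = 7.65 × 226 = 1729 MeV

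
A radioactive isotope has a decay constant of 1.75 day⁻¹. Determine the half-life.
t½ = ln(2)/λ = 0.3961 days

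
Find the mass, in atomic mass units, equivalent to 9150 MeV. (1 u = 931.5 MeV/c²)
m = E/c² = 9.823 u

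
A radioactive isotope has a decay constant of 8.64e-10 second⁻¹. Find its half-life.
t½ = ln(2)/λ = 8.023e8 seconds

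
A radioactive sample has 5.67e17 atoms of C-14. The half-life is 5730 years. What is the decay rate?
A = λN = 6.859e13 decays/year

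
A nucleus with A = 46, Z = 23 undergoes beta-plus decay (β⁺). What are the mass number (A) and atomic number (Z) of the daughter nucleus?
Daughter: A = 46, Z = 22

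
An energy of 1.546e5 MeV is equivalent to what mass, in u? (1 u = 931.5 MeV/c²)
m = E/c² = 166 u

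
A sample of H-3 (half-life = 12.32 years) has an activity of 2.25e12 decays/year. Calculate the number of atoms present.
N = A/λ = 3.999e13 atoms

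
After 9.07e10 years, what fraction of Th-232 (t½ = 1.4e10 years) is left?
N/N₀ = (1/2)^(t/t½) = 0.01121 = 1.12%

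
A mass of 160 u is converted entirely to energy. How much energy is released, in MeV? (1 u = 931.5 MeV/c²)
E = mc² = 1.49e5 MeV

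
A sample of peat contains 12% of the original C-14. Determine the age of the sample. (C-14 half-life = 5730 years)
Age = t½ × log₂(1/ratio) = 17530 years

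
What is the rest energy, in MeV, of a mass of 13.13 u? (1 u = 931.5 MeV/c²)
E = mc² = 12230 MeV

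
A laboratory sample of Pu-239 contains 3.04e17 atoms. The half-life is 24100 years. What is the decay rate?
A = λN = 8.743e12 decays/year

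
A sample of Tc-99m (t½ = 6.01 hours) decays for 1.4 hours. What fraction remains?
N/N₀ = (1/2)^(t/t½) = 0.8509 = 85.1%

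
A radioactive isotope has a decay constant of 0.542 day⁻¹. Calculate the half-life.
t½ = ln(2)/λ = 1.279 days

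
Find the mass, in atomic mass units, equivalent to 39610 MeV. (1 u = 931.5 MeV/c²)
m = E/c² = 42.52 u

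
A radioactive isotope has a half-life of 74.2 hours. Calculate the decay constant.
λ = ln(2)/t½ = 0.009342 hour⁻¹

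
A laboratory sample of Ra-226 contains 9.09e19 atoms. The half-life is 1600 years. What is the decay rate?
A = λN = 3.938e16 decays/year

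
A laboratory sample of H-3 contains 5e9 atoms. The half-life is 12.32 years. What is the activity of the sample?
A = λN = 2.813e8 decays/year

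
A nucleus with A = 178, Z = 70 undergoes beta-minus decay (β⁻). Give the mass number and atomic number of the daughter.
Daughter: A = 178, Z = 71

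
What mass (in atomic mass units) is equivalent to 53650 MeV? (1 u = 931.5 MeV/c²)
m = E/c² = 57.6 u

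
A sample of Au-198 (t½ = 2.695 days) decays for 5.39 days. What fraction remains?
N/N₀ = (1/2)^(t/t½) = 0.25 = 25%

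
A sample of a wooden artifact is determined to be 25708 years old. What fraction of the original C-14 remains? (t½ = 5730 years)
N/N₀ = (1/2)^(t/t½) = 0.04461 = 4.46%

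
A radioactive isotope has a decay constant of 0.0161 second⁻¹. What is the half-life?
t½ = ln(2)/λ = 43.05 seconds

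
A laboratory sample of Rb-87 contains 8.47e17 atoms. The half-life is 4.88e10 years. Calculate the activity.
A = λN = 1.203e7 decays/year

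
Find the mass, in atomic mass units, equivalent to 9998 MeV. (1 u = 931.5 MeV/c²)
m = E/c² = 10.73 u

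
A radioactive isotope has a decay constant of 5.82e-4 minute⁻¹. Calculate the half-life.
t½ = ln(2)/λ = 1191 minutes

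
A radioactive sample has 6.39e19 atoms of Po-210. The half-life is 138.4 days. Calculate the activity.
A = λN = 3.2e17 decays/day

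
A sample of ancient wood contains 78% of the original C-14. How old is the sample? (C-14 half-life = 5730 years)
Age = t½ × log₂(1/ratio) = 2054 years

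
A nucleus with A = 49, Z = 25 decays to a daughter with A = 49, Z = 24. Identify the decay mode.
ΔA = 0, ΔZ = -1 ⇒ beta-plus decay (β⁺) or electron capture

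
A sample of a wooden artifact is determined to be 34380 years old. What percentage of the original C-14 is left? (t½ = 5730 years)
N/N₀ = (1/2)^(t/t½) = 0.01562 = 1.56%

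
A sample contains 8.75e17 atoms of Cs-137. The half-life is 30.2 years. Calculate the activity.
A = λN = 2.008e16 decays/year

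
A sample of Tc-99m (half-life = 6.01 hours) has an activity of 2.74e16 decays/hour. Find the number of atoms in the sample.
N = A/λ = 2.376e17 atoms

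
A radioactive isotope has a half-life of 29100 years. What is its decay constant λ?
λ = ln(2)/t½ = 2.382e-5 year⁻¹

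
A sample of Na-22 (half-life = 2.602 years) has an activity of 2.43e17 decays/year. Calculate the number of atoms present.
N = A/λ = 9.122e17 atoms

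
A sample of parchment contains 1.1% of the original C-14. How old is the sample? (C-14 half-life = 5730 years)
Age = t½ × log₂(1/ratio) = 37280 years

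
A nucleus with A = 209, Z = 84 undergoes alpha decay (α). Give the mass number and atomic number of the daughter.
Daughter: A = 205, Z = 82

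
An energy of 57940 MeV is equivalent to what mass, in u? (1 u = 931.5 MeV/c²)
m = E/c² = 62.2 u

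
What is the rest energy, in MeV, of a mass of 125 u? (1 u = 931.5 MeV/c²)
E = mc² = 1.164e5 MeV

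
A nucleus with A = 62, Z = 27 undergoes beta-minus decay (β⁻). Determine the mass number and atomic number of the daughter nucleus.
Daughter: A = 62, Z = 28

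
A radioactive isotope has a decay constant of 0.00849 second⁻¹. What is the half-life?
t½ = ln(2)/λ = 81.64 seconds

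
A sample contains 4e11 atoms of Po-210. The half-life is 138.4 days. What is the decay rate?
A = λN = 2.003e9 decays/day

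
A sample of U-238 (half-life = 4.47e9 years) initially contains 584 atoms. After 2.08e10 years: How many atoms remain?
N = N₀(1/2)^(t/t½) = 23.21 atoms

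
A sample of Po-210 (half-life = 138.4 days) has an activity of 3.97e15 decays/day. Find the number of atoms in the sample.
N = A/λ = 7.927e17 atoms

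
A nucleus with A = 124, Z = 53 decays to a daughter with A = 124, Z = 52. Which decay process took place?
ΔA = 0, ΔZ = -1 ⇒ beta-plus decay (β⁺) or electron capture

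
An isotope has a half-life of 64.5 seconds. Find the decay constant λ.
λ = ln(2)/t½ = 0.01075 second⁻¹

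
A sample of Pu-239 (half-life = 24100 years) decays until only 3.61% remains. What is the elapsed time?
t = t½ × log₂(N₀/N) = 1.155e5 years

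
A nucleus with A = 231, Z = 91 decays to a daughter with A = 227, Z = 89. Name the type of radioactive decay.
ΔA = -4, ΔZ = -2 ⇒ alpha decay (α)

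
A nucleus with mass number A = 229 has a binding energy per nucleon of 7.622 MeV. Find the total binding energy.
B.E. = 7.622 × 229 = 1745 MeV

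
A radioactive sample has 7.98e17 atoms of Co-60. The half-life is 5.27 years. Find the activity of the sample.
A = λN = 1.05e17 decays/year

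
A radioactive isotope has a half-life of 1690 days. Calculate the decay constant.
λ = ln(2)/t½ = 4.101e-4 day⁻¹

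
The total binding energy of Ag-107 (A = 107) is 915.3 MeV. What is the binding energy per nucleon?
B.E./A = 915.3/107 = 8.554 MeV/nucleon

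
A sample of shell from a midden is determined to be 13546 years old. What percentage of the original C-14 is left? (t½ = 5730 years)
N/N₀ = (1/2)^(t/t½) = 0.1942 = 19.4%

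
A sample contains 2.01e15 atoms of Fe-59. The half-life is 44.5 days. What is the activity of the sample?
A = λN = 3.131e13 decays/day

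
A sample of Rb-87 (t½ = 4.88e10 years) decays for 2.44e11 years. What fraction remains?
N/N₀ = (1/2)^(t/t½) = 0.03125 = 3.12%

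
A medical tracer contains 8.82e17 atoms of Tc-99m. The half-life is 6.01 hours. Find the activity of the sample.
A = λN = 1.017e17 decays/hour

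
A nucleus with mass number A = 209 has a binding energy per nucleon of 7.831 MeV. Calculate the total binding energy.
B.E. = 7.831 × 209 = 1637 MeV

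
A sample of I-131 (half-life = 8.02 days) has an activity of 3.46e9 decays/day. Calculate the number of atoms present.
N = A/λ = 4.003e10 atoms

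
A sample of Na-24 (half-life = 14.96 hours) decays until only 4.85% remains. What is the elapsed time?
t = t½ × log₂(N₀/N) = 65.31 hours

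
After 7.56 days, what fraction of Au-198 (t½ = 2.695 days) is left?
N/N₀ = (1/2)^(t/t½) = 0.1431 = 14.3%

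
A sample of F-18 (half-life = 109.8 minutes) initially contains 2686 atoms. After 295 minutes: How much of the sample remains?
N = N₀(1/2)^(t/t½) = 417.2 atoms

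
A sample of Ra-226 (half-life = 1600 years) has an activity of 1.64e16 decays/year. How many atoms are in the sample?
N = A/λ = 3.786e19 atoms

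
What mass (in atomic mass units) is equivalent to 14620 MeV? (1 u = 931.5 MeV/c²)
m = E/c² = 15.7 u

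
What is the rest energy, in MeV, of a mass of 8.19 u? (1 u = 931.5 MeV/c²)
E = mc² = 7629 MeV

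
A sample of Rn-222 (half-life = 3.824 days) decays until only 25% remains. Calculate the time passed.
t = t½ × log₂(N₀/N) = 7.648 days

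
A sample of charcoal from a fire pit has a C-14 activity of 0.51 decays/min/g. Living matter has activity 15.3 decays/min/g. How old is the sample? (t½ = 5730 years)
Age = t½ × log₂(A₀/A) = 28120 years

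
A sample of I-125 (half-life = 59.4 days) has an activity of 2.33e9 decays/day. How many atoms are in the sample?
N = A/λ = 1.997e11 atoms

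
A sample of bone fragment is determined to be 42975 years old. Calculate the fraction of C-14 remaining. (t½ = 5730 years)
N/N₀ = (1/2)^(t/t½) = 0.005524 = 0.552%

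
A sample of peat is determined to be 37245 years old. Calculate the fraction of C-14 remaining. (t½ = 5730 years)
N/N₀ = (1/2)^(t/t½) = 0.01105 = 1.1%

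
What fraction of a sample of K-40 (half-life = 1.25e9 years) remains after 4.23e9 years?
N/N₀ = (1/2)^(t/t½) = 0.09579 = 9.58%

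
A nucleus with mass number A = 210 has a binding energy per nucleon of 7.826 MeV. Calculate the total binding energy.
B.E. = 7.826 × 210 = 1643 MeV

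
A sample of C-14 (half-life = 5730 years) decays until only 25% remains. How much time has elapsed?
t = t½ × log₂(N₀/N) = 11460 years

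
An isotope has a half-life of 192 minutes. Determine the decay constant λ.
λ = ln(2)/t½ = 0.00361 minute⁻¹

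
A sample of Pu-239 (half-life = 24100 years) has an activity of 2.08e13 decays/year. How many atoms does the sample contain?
N = A/λ = 7.232e17 atoms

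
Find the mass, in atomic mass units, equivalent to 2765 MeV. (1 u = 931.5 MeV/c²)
m = E/c² = 2.968 u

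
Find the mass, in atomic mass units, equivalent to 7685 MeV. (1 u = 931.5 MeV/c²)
m = E/c² = 8.25 u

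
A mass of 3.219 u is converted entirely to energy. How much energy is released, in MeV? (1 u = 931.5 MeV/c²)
E = mc² = 2998 MeV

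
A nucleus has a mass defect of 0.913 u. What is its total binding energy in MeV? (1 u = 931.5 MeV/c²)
B.E. = Δm × 931.5 = 850.5 MeV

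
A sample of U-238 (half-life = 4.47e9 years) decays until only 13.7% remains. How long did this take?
t = t½ × log₂(N₀/N) = 1.282e10 years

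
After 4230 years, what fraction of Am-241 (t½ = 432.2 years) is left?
N/N₀ = (1/2)^(t/t½) = 0.001132 = 0.113%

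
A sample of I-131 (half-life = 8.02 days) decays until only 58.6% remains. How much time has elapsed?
t = t½ × log₂(N₀/N) = 6.184 days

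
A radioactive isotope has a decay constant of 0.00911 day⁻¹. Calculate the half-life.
t½ = ln(2)/λ = 76.09 days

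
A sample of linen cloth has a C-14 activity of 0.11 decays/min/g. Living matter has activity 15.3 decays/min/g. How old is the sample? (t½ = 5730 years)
Age = t½ × log₂(A₀/A) = 40800 years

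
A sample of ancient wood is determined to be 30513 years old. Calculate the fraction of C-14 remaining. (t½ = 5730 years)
N/N₀ = (1/2)^(t/t½) = 0.02494 = 2.49%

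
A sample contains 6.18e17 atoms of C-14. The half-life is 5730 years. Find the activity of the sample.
A = λN = 7.476e13 decays/year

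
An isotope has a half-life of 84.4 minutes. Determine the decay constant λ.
λ = ln(2)/t½ = 0.008213 minute⁻¹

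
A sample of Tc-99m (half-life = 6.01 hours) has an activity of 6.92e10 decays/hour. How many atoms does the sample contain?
N = A/λ = 6e11 atoms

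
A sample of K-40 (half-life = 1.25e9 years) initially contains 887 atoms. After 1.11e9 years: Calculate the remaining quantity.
N = N₀(1/2)^(t/t½) = 479.3 atoms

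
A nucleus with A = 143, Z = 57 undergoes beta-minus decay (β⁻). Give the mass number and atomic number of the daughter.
Daughter: A = 143, Z = 58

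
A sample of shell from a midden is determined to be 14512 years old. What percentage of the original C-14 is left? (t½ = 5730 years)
N/N₀ = (1/2)^(t/t½) = 0.1728 = 17.3%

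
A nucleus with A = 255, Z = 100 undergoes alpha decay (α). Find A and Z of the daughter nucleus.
Daughter: A = 251, Z = 98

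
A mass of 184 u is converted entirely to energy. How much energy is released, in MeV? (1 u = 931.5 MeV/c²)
E = mc² = 1.714e5 MeV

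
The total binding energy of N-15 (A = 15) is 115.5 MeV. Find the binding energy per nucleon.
B.E./A = 115.5/15 = 7.7 MeV/nucleon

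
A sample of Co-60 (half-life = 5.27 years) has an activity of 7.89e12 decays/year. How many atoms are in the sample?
N = A/λ = 5.999e13 atoms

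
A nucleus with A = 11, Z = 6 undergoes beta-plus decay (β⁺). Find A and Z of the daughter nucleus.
Daughter: A = 11, Z = 5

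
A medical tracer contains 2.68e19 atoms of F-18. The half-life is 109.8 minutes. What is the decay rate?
A = λN = 1.692e17 decays/minute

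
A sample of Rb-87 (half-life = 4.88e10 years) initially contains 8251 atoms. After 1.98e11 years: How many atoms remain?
N = N₀(1/2)^(t/t½) = 495.6 atoms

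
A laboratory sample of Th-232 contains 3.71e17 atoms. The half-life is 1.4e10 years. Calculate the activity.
A = λN = 1.837e7 decays/year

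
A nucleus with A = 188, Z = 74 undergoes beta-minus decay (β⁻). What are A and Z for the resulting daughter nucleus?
Daughter: A = 188, Z = 75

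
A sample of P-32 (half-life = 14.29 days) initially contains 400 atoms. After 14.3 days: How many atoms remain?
N = N₀(1/2)^(t/t½) = 199.9 atoms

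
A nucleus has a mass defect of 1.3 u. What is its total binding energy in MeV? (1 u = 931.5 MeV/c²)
B.E. = Δm × 931.5 = 1211 MeV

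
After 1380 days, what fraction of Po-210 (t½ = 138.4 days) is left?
N/N₀ = (1/2)^(t/t½) = 9.963e-4 = 0.0996%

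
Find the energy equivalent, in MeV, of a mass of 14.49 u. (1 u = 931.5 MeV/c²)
E = mc² = 13500 MeV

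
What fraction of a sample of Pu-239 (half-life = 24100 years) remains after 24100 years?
N/N₀ = (1/2)^(t/t½) = 0.5 = 50%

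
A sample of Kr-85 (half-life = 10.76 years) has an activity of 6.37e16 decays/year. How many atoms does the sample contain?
N = A/λ = 9.888e17 atoms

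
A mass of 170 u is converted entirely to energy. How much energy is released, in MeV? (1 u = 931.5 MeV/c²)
E = mc² = 1.584e5 MeV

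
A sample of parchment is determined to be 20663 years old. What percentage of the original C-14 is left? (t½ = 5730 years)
N/N₀ = (1/2)^(t/t½) = 0.08212 = 8.21%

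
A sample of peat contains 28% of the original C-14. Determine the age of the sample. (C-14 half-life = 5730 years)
Age = t½ × log₂(1/ratio) = 10520 years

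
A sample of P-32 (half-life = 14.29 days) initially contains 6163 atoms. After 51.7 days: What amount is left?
N = N₀(1/2)^(t/t½) = 502 atoms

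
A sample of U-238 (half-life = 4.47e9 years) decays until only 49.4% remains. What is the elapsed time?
t = t½ × log₂(N₀/N) = 4.548e9 years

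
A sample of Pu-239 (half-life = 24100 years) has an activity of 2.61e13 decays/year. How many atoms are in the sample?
N = A/λ = 9.075e17 atoms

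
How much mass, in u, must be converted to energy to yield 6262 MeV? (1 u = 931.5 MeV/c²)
m = E/c² = 6.722 u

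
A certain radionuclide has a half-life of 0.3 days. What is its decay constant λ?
λ = ln(2)/t½ = 2.31 day⁻¹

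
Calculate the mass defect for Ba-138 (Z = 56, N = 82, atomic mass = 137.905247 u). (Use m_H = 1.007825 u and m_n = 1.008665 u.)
Δm = Z·m_H + N·m_n − M = 1.243 u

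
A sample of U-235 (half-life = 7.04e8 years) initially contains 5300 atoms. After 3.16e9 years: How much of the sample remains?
N = N₀(1/2)^(t/t½) = 236.1 atoms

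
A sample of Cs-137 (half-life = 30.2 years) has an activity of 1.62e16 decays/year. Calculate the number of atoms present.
N = A/λ = 7.058e17 atoms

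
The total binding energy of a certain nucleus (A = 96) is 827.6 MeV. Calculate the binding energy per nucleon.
B.E./A = 827.6/96 = 8.621 MeV/nucleon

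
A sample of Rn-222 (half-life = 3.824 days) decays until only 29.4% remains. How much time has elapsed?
t = t½ × log₂(N₀/N) = 6.754 days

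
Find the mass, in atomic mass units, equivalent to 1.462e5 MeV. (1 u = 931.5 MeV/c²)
m = E/c² = 157 u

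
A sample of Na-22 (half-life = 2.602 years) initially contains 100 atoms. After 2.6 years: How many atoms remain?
N = N₀(1/2)^(t/t½) = 50.03 atoms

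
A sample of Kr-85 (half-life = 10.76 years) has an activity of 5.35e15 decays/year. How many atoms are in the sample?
N = A/λ = 8.305e16 atoms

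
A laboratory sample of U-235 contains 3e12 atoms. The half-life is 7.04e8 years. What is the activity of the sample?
A = λN = 2954 decays/year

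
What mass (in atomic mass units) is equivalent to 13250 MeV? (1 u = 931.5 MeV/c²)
m = E/c² = 14.22 u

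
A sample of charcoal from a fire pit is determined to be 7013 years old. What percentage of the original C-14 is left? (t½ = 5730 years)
N/N₀ = (1/2)^(t/t½) = 0.4281 = 42.8%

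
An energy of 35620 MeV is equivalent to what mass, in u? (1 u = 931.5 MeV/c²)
m = E/c² = 38.24 u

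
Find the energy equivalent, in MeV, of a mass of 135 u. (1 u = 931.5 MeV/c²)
E = mc² = 1.258e5 MeV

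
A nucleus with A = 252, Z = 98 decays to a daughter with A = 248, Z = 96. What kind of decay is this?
ΔA = -4, ΔZ = -2 ⇒ alpha decay (α)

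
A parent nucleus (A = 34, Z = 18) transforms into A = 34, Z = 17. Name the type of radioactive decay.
ΔA = 0, ΔZ = -1 ⇒ beta-plus decay (β⁺) or electron capture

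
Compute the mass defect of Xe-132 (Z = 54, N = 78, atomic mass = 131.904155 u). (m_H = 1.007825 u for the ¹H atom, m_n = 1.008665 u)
Δm = Z·m_H + N·m_n − M = 1.194 u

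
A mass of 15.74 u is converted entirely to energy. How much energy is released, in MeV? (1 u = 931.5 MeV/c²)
E = mc² = 14660 MeV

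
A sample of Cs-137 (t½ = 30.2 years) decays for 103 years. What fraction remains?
N/N₀ = (1/2)^(t/t½) = 0.09404 = 9.4%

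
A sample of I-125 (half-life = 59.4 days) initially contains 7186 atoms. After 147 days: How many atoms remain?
N = N₀(1/2)^(t/t½) = 1293 atoms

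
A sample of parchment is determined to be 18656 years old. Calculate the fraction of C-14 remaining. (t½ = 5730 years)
N/N₀ = (1/2)^(t/t½) = 0.1047 = 10.5%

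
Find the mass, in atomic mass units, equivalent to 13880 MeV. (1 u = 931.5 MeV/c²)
m = E/c² = 14.9 u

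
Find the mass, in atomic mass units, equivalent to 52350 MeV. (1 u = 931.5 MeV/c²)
m = E/c² = 56.2 u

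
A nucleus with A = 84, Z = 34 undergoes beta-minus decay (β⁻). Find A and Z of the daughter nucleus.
Daughter: A = 84, Z = 35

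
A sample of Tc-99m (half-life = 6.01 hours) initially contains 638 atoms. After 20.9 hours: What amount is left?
N = N₀(1/2)^(t/t½) = 57.28 atoms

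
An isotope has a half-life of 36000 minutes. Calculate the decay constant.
λ = ln(2)/t½ = 1.925e-5 minute⁻¹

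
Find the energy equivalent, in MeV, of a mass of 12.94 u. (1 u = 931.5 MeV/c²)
E = mc² = 12050 MeV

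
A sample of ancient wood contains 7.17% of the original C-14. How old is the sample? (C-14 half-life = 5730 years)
Age = t½ × log₂(1/ratio) = 21780 years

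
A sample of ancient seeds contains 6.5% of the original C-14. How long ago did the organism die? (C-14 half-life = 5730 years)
Age = t½ × log₂(1/ratio) = 22600 years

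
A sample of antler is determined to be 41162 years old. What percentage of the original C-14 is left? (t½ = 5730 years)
N/N₀ = (1/2)^(t/t½) = 0.006879 = 0.688%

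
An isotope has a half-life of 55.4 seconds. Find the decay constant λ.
λ = ln(2)/t½ = 0.01251 second⁻¹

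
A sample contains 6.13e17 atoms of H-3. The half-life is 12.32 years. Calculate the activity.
A = λN = 3.449e16 decays/year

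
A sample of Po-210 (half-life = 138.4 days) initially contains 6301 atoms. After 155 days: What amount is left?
N = N₀(1/2)^(t/t½) = 2899 atoms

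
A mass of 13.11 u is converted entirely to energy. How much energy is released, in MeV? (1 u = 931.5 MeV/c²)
E = mc² = 12210 MeV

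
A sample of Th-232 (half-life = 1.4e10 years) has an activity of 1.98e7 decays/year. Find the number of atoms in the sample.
N = A/λ = 3.999e17 atoms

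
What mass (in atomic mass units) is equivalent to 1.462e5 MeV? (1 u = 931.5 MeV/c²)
m = E/c² = 157 u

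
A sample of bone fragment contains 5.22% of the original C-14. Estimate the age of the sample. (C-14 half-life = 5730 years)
Age = t½ × log₂(1/ratio) = 24410 years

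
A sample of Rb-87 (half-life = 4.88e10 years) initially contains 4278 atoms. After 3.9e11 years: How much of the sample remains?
N = N₀(1/2)^(t/t½) = 16.81 atoms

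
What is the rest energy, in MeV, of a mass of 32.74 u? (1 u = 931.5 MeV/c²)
E = mc² = 30500 MeV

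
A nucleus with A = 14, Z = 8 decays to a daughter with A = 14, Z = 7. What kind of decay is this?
ΔA = 0, ΔZ = -1 ⇒ beta-plus decay (β⁺) or electron capture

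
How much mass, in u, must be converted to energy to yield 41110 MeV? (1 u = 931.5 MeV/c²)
m = E/c² = 44.13 u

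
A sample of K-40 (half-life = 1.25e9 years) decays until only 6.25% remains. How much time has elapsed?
t = t½ × log₂(N₀/N) = 5e9 years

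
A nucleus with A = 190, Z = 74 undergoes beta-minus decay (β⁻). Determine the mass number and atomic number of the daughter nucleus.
Daughter: A = 190, Z = 75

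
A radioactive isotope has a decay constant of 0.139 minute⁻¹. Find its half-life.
t½ = ln(2)/λ = 4.987 minutes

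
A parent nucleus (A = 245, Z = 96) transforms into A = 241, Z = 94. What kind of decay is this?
ΔA = -4, ΔZ = -2 ⇒ alpha decay (α)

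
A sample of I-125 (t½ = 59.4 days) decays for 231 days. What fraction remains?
N/N₀ = (1/2)^(t/t½) = 0.0675 = 6.75%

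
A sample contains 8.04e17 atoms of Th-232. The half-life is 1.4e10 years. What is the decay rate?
A = λN = 3.981e7 decays/year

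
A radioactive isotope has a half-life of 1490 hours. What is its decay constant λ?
λ = ln(2)/t½ = 4.652e-4 hour⁻¹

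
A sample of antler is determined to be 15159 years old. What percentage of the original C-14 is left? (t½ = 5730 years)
N/N₀ = (1/2)^(t/t½) = 0.1598 = 16%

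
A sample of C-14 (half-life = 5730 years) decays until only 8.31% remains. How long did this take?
t = t½ × log₂(N₀/N) = 20570 years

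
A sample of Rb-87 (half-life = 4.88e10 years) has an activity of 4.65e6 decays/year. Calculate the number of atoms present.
N = A/λ = 3.274e17 atoms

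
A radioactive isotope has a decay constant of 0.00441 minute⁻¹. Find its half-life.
t½ = ln(2)/λ = 157.2 minutes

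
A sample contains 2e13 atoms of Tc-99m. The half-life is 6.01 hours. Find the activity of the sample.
A = λN = 2.307e12 decays/hour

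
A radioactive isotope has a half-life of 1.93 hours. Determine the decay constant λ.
λ = ln(2)/t½ = 0.3591 hour⁻¹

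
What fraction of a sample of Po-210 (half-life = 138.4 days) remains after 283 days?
N/N₀ = (1/2)^(t/t½) = 0.2424 = 24.2%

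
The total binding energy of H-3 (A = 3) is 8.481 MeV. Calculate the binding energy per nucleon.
B.E./A = 8.481/3 = 2.827 MeV/nucleon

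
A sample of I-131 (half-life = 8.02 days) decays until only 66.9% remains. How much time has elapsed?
t = t½ × log₂(N₀/N) = 4.651 days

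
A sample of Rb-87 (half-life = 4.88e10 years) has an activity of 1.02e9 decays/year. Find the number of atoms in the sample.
N = A/λ = 7.181e19 atoms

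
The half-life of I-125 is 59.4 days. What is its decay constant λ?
λ = ln(2)/t½ = 0.01167 day⁻¹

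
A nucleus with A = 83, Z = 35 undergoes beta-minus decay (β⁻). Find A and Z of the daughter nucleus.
Daughter: A = 83, Z = 36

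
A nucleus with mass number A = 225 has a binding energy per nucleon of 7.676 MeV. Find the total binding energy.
B.E. = 7.676 × 225 = 1727 MeV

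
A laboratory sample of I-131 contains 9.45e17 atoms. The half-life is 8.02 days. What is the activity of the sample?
A = λN = 8.167e16 decays/day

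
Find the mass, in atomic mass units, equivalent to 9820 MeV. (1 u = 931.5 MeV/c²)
m = E/c² = 10.54 u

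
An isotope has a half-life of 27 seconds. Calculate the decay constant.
λ = ln(2)/t½ = 0.02567 second⁻¹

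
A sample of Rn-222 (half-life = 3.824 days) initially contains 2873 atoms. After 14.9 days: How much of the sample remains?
N = N₀(1/2)^(t/t½) = 192.9 atoms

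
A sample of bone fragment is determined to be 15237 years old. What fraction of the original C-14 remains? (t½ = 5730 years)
N/N₀ = (1/2)^(t/t½) = 0.1583 = 15.8%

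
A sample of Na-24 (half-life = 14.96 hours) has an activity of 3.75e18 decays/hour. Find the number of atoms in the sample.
N = A/λ = 8.094e19 atoms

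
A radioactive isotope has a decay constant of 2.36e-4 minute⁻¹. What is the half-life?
t½ = ln(2)/λ = 2937 minutes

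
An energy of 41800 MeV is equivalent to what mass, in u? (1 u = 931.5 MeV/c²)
m = E/c² = 44.87 u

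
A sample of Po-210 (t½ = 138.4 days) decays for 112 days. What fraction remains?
N/N₀ = (1/2)^(t/t½) = 0.5707 = 57.1%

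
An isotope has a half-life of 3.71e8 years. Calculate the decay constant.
λ = ln(2)/t½ = 1.868e-9 year⁻¹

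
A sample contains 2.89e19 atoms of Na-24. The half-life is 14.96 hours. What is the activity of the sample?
A = λN = 1.339e18 decays/hour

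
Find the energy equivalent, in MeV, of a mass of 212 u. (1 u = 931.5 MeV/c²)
E = mc² = 1.975e5 MeV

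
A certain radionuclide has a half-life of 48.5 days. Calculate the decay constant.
λ = ln(2)/t½ = 0.01429 day⁻¹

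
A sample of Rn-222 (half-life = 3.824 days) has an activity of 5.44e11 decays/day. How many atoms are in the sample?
N = A/λ = 3.001e12 atoms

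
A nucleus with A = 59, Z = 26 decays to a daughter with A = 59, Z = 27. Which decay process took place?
ΔA = 0, ΔZ = +1 ⇒ beta-minus decay (β⁻)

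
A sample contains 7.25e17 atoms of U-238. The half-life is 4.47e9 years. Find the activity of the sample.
A = λN = 1.124e8 decays/year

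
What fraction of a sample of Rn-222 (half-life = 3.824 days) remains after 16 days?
N/N₀ = (1/2)^(t/t½) = 0.05501 = 5.5%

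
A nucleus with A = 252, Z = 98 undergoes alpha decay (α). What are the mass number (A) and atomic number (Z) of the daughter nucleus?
Daughter: A = 248, Z = 96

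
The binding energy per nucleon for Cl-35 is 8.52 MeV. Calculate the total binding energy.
B.E. = 8.52 × 35 = 298.2 MeV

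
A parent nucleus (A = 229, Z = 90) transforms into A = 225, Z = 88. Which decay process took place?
ΔA = -4, ΔZ = -2 ⇒ alpha decay (α)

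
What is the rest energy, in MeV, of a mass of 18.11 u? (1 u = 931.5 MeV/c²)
E = mc² = 16870 MeV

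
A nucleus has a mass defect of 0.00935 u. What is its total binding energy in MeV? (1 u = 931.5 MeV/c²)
B.E. = Δm × 931.5 = 8.71 MeV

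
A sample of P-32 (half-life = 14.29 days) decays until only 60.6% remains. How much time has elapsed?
t = t½ × log₂(N₀/N) = 10.33 days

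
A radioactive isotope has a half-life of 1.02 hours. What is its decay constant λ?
λ = ln(2)/t½ = 0.6796 hour⁻¹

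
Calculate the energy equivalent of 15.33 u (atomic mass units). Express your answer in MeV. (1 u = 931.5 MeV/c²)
E = mc² = 14280 MeV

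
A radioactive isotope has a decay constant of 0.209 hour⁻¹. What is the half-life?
t½ = ln(2)/λ = 3.316 hours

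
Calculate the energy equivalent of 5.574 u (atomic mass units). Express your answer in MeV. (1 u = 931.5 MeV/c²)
E = mc² = 5192 MeV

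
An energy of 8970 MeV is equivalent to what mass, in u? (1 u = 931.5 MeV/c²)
m = E/c² = 9.63 u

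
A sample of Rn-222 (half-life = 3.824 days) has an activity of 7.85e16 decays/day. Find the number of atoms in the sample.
N = A/λ = 4.331e17 atoms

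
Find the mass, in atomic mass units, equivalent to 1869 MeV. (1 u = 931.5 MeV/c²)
m = E/c² = 2.006 u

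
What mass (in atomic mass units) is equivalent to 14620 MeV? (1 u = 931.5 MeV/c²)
m = E/c² = 15.7 u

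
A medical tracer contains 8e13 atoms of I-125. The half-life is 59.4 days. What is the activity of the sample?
A = λN = 9.335e11 decays/day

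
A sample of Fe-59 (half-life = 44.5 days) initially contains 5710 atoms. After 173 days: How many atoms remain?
N = N₀(1/2)^(t/t½) = 385.8 atoms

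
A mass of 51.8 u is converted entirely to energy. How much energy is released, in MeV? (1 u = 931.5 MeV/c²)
E = mc² = 48250 MeV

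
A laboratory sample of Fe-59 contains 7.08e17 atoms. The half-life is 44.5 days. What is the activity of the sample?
A = λN = 1.103e16 decays/day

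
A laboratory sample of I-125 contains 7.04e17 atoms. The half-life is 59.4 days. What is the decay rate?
A = λN = 8.215e15 decays/day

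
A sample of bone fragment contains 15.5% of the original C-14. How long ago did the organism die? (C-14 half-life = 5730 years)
Age = t½ × log₂(1/ratio) = 15410 years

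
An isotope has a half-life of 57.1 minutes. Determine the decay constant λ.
λ = ln(2)/t½ = 0.01214 minute⁻¹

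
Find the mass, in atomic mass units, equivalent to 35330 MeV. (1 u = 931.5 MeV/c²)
m = E/c² = 37.93 u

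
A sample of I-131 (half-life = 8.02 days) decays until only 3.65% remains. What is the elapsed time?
t = t½ × log₂(N₀/N) = 38.3 days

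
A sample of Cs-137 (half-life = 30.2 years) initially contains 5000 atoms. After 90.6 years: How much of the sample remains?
N = N₀(1/2)^(t/t½) = 625 atoms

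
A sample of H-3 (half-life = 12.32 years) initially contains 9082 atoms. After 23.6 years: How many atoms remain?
N = N₀(1/2)^(t/t½) = 2407 atoms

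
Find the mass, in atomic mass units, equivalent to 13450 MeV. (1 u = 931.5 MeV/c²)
m = E/c² = 14.44 u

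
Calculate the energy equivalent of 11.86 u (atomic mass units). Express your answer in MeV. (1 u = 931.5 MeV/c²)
E = mc² = 11050 MeV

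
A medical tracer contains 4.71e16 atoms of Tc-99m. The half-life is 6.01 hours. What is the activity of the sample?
A = λN = 5.432e15 decays/hour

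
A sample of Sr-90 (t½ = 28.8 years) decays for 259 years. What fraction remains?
N/N₀ = (1/2)^(t/t½) = 0.001963 = 0.196%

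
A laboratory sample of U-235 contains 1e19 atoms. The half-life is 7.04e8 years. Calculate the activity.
A = λN = 9.846e9 decays/year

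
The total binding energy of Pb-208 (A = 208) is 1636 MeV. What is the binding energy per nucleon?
B.E./A = 1636/208 = 7.865 MeV/nucleon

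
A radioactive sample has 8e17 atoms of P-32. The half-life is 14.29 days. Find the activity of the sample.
A = λN = 3.88e16 decays/day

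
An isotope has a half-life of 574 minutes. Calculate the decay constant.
λ = ln(2)/t½ = 0.001208 minute⁻¹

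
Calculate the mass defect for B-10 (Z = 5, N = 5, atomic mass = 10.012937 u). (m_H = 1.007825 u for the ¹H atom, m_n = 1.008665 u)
Δm = Z·m_H + N·m_n − M = 0.06951 u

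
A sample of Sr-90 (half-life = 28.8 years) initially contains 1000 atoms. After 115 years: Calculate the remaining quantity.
N = N₀(1/2)^(t/t½) = 62.8 atoms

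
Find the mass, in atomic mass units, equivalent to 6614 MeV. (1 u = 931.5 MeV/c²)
m = E/c² = 7.1 u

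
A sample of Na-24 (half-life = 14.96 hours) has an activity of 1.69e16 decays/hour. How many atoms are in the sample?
N = A/λ = 3.647e17 atoms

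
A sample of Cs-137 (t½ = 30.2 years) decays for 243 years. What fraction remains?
N/N₀ = (1/2)^(t/t½) = 0.003783 = 0.378%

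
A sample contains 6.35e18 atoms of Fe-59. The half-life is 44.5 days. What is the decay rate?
A = λN = 9.891e16 decays/day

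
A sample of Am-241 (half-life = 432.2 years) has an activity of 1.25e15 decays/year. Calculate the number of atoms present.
N = A/λ = 7.794e17 atoms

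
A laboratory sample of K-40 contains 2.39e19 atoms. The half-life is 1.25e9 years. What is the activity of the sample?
A = λN = 1.325e10 decays/year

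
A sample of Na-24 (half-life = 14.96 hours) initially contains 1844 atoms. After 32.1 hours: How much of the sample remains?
N = N₀(1/2)^(t/t½) = 416.7 atoms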